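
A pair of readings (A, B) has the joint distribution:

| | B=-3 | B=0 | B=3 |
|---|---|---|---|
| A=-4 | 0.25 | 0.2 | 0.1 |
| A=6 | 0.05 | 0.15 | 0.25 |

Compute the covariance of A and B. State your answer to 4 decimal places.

E[A] = 0.5,  E[B] = 0.15
E[AB] = 5.4
Cov(A,B) = E[AB] − E[A]E[B] = 5.4 − (0.5)(0.15) = 5.325

5.3250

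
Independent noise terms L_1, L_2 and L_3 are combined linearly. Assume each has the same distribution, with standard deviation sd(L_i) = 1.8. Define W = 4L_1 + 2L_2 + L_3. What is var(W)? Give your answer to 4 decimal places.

68.0400

var(L_i) = (1.8)² = 3.24
By independence, var(W) = (4)²var(L_1) + (2)²var(L_2) + (1)²var(L_3)
= (4)²·3.24 + (2)²·3.24 + (1)²·3.24 = 68.04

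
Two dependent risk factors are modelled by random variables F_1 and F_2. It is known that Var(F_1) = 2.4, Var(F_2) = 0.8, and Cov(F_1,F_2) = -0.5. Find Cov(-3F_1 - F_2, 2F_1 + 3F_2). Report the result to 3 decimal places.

-11.300

Cov(-3F_1 - F_2, 2F_1 + 3F_2) = (-3)(2)Var(F_1) + (-1)(3)Var(F_2) + [(-3)(3) + (-1)(2)]Cov(F_1,F_2)
= -6·2.4 + -3·0.8 + -11·-0.5 = -11.3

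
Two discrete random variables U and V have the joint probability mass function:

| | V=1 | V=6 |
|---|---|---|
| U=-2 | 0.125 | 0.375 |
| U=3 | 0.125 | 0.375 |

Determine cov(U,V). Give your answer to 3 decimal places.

E[U] = 0.5,  E[V] = 4.75
E[UV] = 2.375
cov(U,V) = E[UV] − E[U]E[V] = 2.375 − (0.5)(4.75) = 0

0.000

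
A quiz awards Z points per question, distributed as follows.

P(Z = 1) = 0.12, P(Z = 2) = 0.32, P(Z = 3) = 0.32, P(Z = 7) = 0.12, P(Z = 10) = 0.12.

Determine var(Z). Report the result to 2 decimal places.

8.02

E[Z] = (1)(0.12) + (2)(0.32) + (3)(0.32) + (7)(0.12) + (10)(0.12) = 3.76
E[Z²] = (1)²(0.12) + (2)²(0.32) + (3)²(0.32) + (7)²(0.12) + (10)²(0.12) = 22.16
var(Z) = E[Z²] − (E[Z])² = 22.16 − (3.76)² = 8.0224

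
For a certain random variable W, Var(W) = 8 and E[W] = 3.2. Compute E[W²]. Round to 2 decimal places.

18.24

E[W²] = Var(W) + (E[W])² = 8 + (3.2)² = 18.24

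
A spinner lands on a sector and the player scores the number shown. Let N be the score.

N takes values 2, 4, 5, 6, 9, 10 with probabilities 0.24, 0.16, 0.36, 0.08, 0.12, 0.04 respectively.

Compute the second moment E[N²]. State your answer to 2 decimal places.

E[N²] = (2)²(0.24) + (4)²(0.16) + (5)²(0.36) + (6)²(0.08) + (9)²(0.12) + (10)²(0.04) = 29.12

29.12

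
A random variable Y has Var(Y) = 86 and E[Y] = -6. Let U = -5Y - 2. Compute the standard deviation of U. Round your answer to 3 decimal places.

Var(-5Y - 2) = (-5)²·86 = 2150
σ(U) = √2150 ≈ 46.368

46.368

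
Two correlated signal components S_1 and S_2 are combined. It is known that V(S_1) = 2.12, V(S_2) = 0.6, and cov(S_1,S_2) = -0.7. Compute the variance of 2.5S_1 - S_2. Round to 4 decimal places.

V(2.5S_1 - S_2) = (2.5)²·V(S_1) + (-1)²·V(S_2) + 2·(2.5)·(-1)·cov(S_1,S_2)
= 6.25·2.12 + 1·0.6 + -5·-0.7 = 17.35

17.3500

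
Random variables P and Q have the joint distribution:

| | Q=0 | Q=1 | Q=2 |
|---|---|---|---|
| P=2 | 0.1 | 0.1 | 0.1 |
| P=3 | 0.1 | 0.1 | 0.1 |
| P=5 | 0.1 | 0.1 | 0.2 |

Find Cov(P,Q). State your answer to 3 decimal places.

0.150

E[P] = 3.5,  E[Q] = 1.1
E[PQ] = 4
Cov(P,Q) = E[PQ] − E[P]E[Q] = 4 − (3.5)(1.1) = 0.15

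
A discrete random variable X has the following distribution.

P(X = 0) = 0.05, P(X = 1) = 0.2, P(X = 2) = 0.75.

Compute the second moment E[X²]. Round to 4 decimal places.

3.2000

E[X²] = (0)²(0.05) + (1)²(0.2) + (2)²(0.75) = 3.2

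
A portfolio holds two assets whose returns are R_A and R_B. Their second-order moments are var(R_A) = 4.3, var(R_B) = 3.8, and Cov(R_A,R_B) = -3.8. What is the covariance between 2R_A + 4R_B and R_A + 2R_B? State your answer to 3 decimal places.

8.600

Cov(2R_A + 4R_B, R_A + 2R_B) = (2)(1)var(R_A) + (4)(2)var(R_B) + [(2)(2) + (4)(1)]Cov(R_A,R_B)
= 2·4.3 + 8·3.8 + 8·-3.8 = 8.6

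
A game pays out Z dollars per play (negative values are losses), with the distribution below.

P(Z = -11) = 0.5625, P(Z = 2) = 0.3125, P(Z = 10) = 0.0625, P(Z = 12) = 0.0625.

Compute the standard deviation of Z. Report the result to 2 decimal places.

8.19

E[Z] = (-11)(0.5625) + (2)(0.3125) + (10)(0.0625) + (12)(0.0625) = -4.1875
E[Z²] = (-11)²(0.5625) + (2)²(0.3125) + (10)²(0.0625) + (12)²(0.0625) = 84.5625
Var(Z) = E[Z²] − (E[Z])² = 84.5625 − (-4.1875)² = 67.02734375
sd(Z) = √67.02734375 ≈ 8.19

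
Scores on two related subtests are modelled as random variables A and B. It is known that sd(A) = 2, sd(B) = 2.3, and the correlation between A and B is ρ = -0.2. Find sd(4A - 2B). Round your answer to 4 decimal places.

V(A) = (2)² = 4;  V(B) = (2.3)² = 5.29
Cov(A,B) = ρ·sd(A)·sd(B) = -0.2·2·2.3 = -0.92
V(4A - 2B) = (4)²·V(A) + (-2)²·V(B) + 2·(4)·(-2)·Cov(A,B)
= 16·4 + 4·5.29 + -16·-0.92 = 99.88
sd(4A - 2B) = √99.88 ≈ 9.9940

9.9940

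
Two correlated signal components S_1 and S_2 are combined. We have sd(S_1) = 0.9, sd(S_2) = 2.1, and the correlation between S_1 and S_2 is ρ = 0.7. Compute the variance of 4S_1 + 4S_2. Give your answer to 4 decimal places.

Var(S_1) = (0.9)² = 0.81;  Var(S_2) = (2.1)² = 4.41
cov(S_1,S_2) = ρ·sd(S_1)·sd(S_2) = 0.7·0.9·2.1 = 1.323
Var(4S_1 + 4S_2) = (4)²·Var(S_1) + (4)²·Var(S_2) + 2·(4)·(4)·cov(S_1,S_2)
= 16·0.81 + 16·4.41 + 32·1.323 = 125.856

125.8560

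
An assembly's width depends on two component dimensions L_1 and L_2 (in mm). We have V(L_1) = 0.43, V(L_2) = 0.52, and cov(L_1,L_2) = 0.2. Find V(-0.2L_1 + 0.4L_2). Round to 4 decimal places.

V(-0.2L_1 + 0.4L_2) = (-0.2)²·V(L_1) + (0.4)²·V(L_2) + 2·(-0.2)·(0.4)·cov(L_1,L_2)
= 0.04·0.43 + 0.16·0.52 + -0.16·0.2 = 0.0684

0.0684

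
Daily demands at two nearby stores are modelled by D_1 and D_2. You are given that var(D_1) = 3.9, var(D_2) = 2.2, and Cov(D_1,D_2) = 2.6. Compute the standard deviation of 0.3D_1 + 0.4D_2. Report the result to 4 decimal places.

var(0.3D_1 + 0.4D_2) = (0.3)²·var(D_1) + (0.4)²·var(D_2) + 2·(0.3)·(0.4)·Cov(D_1,D_2)
= 0.09·3.9 + 0.16·2.2 + 0.24·2.6 = 1.327
sd(0.3D_1 + 0.4D_2) = √1.327 ≈ 1.1520

1.1520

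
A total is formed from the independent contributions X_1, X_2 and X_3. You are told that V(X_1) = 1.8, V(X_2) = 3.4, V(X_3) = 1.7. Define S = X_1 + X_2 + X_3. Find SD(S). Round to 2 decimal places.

By independence, V(S) = (1)²V(X_1) + (1)²V(X_2) + (1)²V(X_3)
= (1)²·1.8 + (1)²·3.4 + (1)²·1.7 = 6.9
SD(S) = √6.9 ≈ 2.63

2.63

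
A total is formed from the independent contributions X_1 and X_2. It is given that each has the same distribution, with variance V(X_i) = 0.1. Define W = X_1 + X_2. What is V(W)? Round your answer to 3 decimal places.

By independence, V(W) = (1)²V(X_1) + (1)²V(X_2)
= (1)²·0.1 + (1)²·0.1 = 0.2

0.200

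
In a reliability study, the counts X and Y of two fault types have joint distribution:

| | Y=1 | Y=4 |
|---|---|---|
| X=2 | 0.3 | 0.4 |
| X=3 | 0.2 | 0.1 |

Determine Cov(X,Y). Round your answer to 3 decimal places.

E[X] = 2.3,  E[Y] = 2.5
E[XY] = 5.6
Cov(X,Y) = E[XY] − E[X]E[Y] = 5.6 − (2.3)(2.5) = -0.15

-0.150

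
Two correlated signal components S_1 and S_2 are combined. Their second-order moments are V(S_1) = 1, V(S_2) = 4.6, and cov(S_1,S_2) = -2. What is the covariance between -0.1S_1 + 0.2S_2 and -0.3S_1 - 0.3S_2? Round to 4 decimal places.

cov(-0.1S_1 + 0.2S_2, -0.3S_1 - 0.3S_2) = (-0.1)(-0.3)V(S_1) + (0.2)(-0.3)V(S_2) + [(-0.1)(-0.3) + (0.2)(-0.3)]cov(S_1,S_2)
= 0.03·1 + -0.06·4.6 + -0.03·-2 = -0.186

-0.1860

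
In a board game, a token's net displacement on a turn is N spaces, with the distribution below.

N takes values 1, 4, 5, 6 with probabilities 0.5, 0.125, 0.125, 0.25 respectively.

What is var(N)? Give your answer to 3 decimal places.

4.859

E[N] = (1)(0.5) + (4)(0.125) + (5)(0.125) + (6)(0.25) = 3.125
E[N²] = (1)²(0.5) + (4)²(0.125) + (5)²(0.125) + (6)²(0.25) = 14.625
var(N) = E[N²] − (E[N])² = 14.625 − (3.125)² = 4.859375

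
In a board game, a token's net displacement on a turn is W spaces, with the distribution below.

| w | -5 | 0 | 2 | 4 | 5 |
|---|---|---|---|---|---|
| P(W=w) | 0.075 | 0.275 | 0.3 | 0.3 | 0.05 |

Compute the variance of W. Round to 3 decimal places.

6.319

E[W] = (-5)(0.075) + (0)(0.275) + (2)(0.3) + (4)(0.3) + (5)(0.05) = 1.675
E[W²] = (-5)²(0.075) + (0)²(0.275) + (2)²(0.3) + (4)²(0.3) + (5)²(0.05) = 9.125
Var(W) = E[W²] − (E[W])² = 9.125 − (1.675)² = 6.319375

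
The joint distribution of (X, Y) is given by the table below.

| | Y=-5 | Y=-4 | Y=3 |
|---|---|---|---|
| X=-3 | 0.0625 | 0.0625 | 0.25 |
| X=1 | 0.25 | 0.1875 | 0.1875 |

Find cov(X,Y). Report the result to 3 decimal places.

E[X] = -0.5,  E[Y] = -1.25
E[XY] = -2
cov(X,Y) = E[XY] − E[X]E[Y] = -2 − (-0.5)(-1.25) = -2.625

-2.625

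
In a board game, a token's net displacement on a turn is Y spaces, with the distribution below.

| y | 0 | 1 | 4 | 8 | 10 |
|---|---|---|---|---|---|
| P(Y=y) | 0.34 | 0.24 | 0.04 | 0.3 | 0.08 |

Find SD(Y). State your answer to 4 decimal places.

E[Y] = (0)(0.34) + (1)(0.24) + (4)(0.04) + (8)(0.3) + (10)(0.08) = 3.6
E[Y²] = (0)²(0.34) + (1)²(0.24) + (4)²(0.04) + (8)²(0.3) + (10)²(0.08) = 28.08
V(Y) = E[Y²] − (E[Y])² = 28.08 − (3.6)² = 15.12
SD(Y) = √15.12 ≈ 3.8884

3.8884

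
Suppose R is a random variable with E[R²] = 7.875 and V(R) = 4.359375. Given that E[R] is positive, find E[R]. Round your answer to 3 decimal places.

(E[R])² = E[R²] − V(R) = 7.875 − 4.359375 = 3.515625
E[R] = √3.515625 = 1.875

1.875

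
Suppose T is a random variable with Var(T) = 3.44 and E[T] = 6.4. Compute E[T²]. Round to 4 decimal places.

44.4000

E[T²] = Var(T) + (E[T])² = 3.44 + (6.4)² = 44.4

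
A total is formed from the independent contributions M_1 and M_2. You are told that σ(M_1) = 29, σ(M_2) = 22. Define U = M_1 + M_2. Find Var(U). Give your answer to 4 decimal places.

Var(M_1) = 841, Var(M_2) = 484
By independence, Var(U) = (1)²Var(M_1) + (1)²Var(M_2)
= (1)²·841 + (1)²·484 = 1325

1325.0000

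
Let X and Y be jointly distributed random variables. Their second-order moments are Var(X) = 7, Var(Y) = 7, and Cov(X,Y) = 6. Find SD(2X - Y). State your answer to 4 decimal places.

Var(2X - Y) = (2)²·Var(X) + (-1)²·Var(Y) + 2·(2)·(-1)·Cov(X,Y)
= 4·7 + 1·7 + -4·6 = 11
SD(2X - Y) = √11 ≈ 3.3166

3.3166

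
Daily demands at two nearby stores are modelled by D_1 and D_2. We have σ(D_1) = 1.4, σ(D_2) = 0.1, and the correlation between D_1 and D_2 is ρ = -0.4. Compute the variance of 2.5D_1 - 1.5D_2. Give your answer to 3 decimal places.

Var(D_1) = (1.4)² = 1.96;  Var(D_2) = (0.1)² = 0.01
cov(D_1,D_2) = ρ·σ(D_1)·σ(D_2) = -0.4·1.4·0.1 = -0.056
Var(2.5D_1 - 1.5D_2) = (2.5)²·Var(D_1) + (-1.5)²·Var(D_2) + 2·(2.5)·(-1.5)·cov(D_1,D_2)
= 6.25·1.96 + 2.25·0.01 + -7.5·-0.056 = 12.6925

12.693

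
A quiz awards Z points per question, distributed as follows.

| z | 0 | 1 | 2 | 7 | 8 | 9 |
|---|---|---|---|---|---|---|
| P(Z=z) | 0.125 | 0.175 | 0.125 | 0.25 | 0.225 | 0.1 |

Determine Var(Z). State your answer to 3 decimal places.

E[Z] = (0)(0.125) + (1)(0.175) + (2)(0.125) + (7)(0.25) + (8)(0.225) + (9)(0.1) = 4.875
E[Z²] = (0)²(0.125) + (1)²(0.175) + (2)²(0.125) + (7)²(0.25) + (8)²(0.225) + (9)²(0.1) = 35.425
Var(Z) = E[Z²] − (E[Z])² = 35.425 − (4.875)² = 11.659375

11.659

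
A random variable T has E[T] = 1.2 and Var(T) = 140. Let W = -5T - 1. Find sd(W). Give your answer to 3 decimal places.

59.161

Var(-5T - 1) = (-5)²·140 = 3500
sd(W) = √3500 ≈ 59.161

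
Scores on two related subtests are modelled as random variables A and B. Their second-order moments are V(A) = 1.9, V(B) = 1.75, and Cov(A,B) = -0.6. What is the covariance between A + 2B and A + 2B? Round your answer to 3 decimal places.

Cov(A + 2B, A + 2B) = (1)(1)V(A) + (2)(2)V(B) + [(1)(2) + (2)(1)]Cov(A,B)
= 1·1.9 + 4·1.75 + 4·-0.6 = 6.5

6.500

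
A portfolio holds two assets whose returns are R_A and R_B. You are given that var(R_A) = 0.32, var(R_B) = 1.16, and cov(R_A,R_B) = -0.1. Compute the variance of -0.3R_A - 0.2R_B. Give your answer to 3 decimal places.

var(-0.3R_A - 0.2R_B) = (-0.3)²·var(R_A) + (-0.2)²·var(R_B) + 2·(-0.3)·(-0.2)·cov(R_A,R_B)
= 0.09·0.32 + 0.04·1.16 + 0.12·-0.1 = 0.0632

0.063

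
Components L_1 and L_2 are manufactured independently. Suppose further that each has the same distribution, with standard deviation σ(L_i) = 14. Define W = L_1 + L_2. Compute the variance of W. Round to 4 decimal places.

var(L_i) = (14)² = 196
By independence, var(W) = (1)²var(L_1) + (1)²var(L_2)
= (1)²·196 + (1)²·196 = 392

392.0000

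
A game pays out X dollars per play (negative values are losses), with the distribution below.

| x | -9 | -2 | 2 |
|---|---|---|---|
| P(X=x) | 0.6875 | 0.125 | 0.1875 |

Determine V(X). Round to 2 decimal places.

E[X] = (-9)(0.6875) + (-2)(0.125) + (2)(0.1875) = -6.0625
E[X²] = (-9)²(0.6875) + (-2)²(0.125) + (2)²(0.1875) = 56.9375
V(X) = E[X²] − (E[X])² = 56.9375 − (-6.0625)² = 20.18359375

20.18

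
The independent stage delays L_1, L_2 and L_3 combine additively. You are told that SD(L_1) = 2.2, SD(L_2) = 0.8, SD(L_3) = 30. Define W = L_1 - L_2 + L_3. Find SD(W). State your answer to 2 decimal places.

30.09

Var(L_1) = 4.84, Var(L_2) = 0.64, Var(L_3) = 900
By independence, Var(W) = (1)²Var(L_1) + (-1)²Var(L_2) + (1)²Var(L_3)
= (1)²·4.84 + (-1)²·0.64 + (1)²·900 = 905.48
SD(W) = √905.48 ≈ 30.09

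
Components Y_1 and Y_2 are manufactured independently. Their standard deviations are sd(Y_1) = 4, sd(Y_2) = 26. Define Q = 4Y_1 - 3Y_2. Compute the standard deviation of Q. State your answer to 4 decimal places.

79.6241

V(Y_1) = 16, V(Y_2) = 676
By independence, V(Q) = (4)²V(Y_1) + (-3)²V(Y_2)
= (4)²·16 + (-3)²·676 = 6340
sd(Q) = √6340 ≈ 79.6241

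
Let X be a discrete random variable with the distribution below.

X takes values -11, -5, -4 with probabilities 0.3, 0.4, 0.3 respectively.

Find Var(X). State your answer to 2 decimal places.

E[X] = (-11)(0.3) + (-5)(0.4) + (-4)(0.3) = -6.5
E[X²] = (-11)²(0.3) + (-5)²(0.4) + (-4)²(0.3) = 51.1
Var(X) = E[X²] − (E[X])² = 51.1 − (-6.5)² = 8.85

8.85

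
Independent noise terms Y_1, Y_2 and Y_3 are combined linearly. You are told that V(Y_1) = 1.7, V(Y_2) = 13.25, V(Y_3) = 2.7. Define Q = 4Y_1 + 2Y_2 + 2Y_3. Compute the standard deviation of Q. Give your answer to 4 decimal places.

9.5394

By independence, V(Q) = (4)²V(Y_1) + (2)²V(Y_2) + (2)²V(Y_3)
= (4)²·1.7 + (2)²·13.25 + (2)²·2.7 = 91
SD(Q) = √91 ≈ 9.5394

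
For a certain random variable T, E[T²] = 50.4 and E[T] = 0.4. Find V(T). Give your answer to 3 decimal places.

50.240

V(T) = 50.4 − (0.4)² = 50.24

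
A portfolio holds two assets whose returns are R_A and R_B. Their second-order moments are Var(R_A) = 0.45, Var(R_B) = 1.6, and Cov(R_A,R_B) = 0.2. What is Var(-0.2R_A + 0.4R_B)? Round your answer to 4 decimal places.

0.2420

Var(-0.2R_A + 0.4R_B) = (-0.2)²·Var(R_A) + (0.4)²·Var(R_B) + 2·(-0.2)·(0.4)·Cov(R_A,R_B)
= 0.04·0.45 + 0.16·1.6 + -0.16·0.2 = 0.242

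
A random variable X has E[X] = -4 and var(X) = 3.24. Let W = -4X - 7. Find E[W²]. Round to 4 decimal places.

132.8400

E[-4X - 7] = -4·-4 − 7 = 9
var(-4X - 7) = (-4)²·3.24 = 51.84
E[W²] = var(W) + (E[W])² = 51.84 + (9)² = 132.84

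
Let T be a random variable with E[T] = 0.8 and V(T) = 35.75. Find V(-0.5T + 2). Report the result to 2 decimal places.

8.94

V(-0.5T + 2) = (-0.5)²·V(T) = 0.25·35.75 = 8.9375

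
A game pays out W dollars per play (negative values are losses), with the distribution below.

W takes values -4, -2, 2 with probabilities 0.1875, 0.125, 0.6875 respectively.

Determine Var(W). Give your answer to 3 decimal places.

E[W] = (-4)(0.1875) + (-2)(0.125) + (2)(0.6875) = 0.375
E[W²] = (-4)²(0.1875) + (-2)²(0.125) + (2)²(0.6875) = 6.25
Var(W) = E[W²] − (E[W])² = 6.25 − (0.375)² = 6.109375

6.109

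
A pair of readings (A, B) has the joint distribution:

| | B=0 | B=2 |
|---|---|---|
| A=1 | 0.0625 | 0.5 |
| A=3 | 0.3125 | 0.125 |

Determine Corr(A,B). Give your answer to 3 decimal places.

-0.618

E[A] = 1.875,  E[B] = 1.25
E[AB] = 1.75
cov(A,B) = E[AB] − E[A]E[B] = 1.75 − (1.875)(1.25) = -0.59375
V(A) = 0.984375,  V(B) = 0.9375
ρ = -0.59375 / √(0.984375·0.9375) ≈ -0.618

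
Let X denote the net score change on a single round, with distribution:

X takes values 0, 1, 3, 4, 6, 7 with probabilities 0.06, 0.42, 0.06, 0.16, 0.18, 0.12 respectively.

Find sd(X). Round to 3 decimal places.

E[X] = (0)(0.06) + (1)(0.42) + (3)(0.06) + (4)(0.16) + (6)(0.18) + (7)(0.12) = 3.16
E[X²] = (0)²(0.06) + (1)²(0.42) + (3)²(0.06) + (4)²(0.16) + (6)²(0.18) + (7)²(0.12) = 15.88
Var(X) = E[X²] − (E[X])² = 15.88 − (3.16)² = 5.8944
sd(X) = √5.8944 ≈ 2.428

2.428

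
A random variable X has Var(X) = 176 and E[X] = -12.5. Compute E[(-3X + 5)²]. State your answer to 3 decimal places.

E[-3X + 5] = -3·-12.5 + 5 = 42.5
Var(-3X + 5) = (-3)²·176 = 1584
E[(-3X + 5)²] = Var((-3X + 5)) + (E[(-3X + 5)])² = 1584 + (42.5)² = 3390.25

3390.250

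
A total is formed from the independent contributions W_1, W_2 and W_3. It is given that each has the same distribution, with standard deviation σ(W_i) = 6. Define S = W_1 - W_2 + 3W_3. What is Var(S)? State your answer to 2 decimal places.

396.00

Var(W_i) = (6)² = 36
By independence, Var(S) = (1)²Var(W_1) + (-1)²Var(W_2) + (3)²Var(W_3)
= (1)²·36 + (-1)²·36 + (3)²·36 = 396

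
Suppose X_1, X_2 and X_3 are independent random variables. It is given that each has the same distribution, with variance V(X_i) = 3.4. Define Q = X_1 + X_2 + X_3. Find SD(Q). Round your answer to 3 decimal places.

3.194

By independence, V(Q) = (1)²V(X_1) + (1)²V(X_2) + (1)²V(X_3)
= (1)²·3.4 + (1)²·3.4 + (1)²·3.4 = 10.2
SD(Q) = √10.2 ≈ 3.194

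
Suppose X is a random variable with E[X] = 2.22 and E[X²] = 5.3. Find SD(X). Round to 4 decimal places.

0.6096

var(X) = 5.3 − (2.22)² = 0.3716
SD(X) = √0.3716 ≈ 0.6096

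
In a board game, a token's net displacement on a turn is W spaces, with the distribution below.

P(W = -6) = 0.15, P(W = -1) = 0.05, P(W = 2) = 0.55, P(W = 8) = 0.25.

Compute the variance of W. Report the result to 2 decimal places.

E[W] = (-6)(0.15) + (-1)(0.05) + (2)(0.55) + (8)(0.25) = 2.15
E[W²] = (-6)²(0.15) + (-1)²(0.05) + (2)²(0.55) + (8)²(0.25) = 23.65
var(W) = E[W²] − (E[W])² = 23.65 − (2.15)² = 19.0275

19.03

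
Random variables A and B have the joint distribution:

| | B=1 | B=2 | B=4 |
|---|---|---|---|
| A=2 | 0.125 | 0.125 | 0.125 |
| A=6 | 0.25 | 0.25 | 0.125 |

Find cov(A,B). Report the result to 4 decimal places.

-0.3125

E[A] = 4.5,  E[B] = 2.125
E[AB] = 9.25
cov(A,B) = E[AB] − E[A]E[B] = 9.25 − (4.5)(2.125) = -0.3125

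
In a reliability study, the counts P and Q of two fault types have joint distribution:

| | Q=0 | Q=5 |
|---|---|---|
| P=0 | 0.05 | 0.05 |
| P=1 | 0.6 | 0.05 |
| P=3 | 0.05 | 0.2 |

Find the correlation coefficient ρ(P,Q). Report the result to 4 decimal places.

E[P] = 1.4,  E[Q] = 1.5
E[PQ] = 3.25
Cov(P,Q) = E[PQ] − E[P]E[Q] = 3.25 − (1.4)(1.5) = 1.15
Var(P) = 0.94,  Var(Q) = 5.25
ρ = 1.15 / √(0.94·5.25) ≈ 0.5177

0.5177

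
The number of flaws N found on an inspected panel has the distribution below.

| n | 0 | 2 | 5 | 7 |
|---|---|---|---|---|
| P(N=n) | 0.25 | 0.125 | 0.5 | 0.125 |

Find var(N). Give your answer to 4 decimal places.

5.9844

E[N] = (0)(0.25) + (2)(0.125) + (5)(0.5) + (7)(0.125) = 3.625
E[N²] = (0)²(0.25) + (2)²(0.125) + (5)²(0.5) + (7)²(0.125) = 19.125
var(N) = E[N²] − (E[N])² = 19.125 − (3.625)² = 5.984375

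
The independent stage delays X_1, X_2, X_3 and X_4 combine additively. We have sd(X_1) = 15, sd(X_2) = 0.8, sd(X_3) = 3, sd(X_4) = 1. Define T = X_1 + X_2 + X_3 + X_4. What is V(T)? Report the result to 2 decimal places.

V(X_1) = 225, V(X_2) = 0.64, V(X_3) = 9, V(X_4) = 1
By independence, V(T) = (1)²V(X_1) + (1)²V(X_2) + (1)²V(X_3) + (1)²V(X_4)
= (1)²·225 + (1)²·0.64 + (1)²·9 + (1)²·1 = 235.64

235.64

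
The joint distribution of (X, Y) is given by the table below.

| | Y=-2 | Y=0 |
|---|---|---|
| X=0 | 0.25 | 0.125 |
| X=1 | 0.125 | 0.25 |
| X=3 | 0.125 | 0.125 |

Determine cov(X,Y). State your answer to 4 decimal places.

E[X] = 1.125,  E[Y] = -1
E[XY] = -1
cov(X,Y) = E[XY] − E[X]E[Y] = -1 − (1.125)(-1) = 0.125

0.1250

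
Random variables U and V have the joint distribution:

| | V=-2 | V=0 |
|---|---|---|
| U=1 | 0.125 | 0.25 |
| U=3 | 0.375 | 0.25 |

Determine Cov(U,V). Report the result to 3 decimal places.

E[U] = 2.25,  E[V] = -1
E[UV] = -2.5
Cov(U,V) = E[UV] − E[U]E[V] = -2.5 − (2.25)(-1) = -0.25

-0.250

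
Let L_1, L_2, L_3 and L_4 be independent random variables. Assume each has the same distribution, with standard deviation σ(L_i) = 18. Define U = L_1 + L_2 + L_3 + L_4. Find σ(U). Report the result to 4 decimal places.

var(L_i) = (18)² = 324
By independence, var(U) = (1)²var(L_1) + (1)²var(L_2) + (1)²var(L_3) + (1)²var(L_4)
= (1)²·324 + (1)²·324 + (1)²·324 + (1)²·324 = 1296
σ(U) = √1296 ≈ 36.0000

36.0000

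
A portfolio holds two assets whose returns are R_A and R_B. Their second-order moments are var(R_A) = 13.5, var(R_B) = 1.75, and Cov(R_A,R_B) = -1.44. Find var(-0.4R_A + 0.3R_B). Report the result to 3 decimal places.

2.663

var(-0.4R_A + 0.3R_B) = (-0.4)²·var(R_A) + (0.3)²·var(R_B) + 2·(-0.4)·(0.3)·Cov(R_A,R_B)
= 0.16·13.5 + 0.09·1.75 + -0.24·-1.44 = 2.6631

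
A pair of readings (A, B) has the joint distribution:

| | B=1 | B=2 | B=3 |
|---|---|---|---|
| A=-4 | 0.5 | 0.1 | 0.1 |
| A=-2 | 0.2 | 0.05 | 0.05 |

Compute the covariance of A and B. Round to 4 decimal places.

E[A] = -3.4,  E[B] = 1.45
E[AB] = -4.9
cov(A,B) = E[AB] − E[A]E[B] = -4.9 − (-3.4)(1.45) = 0.03

0.0300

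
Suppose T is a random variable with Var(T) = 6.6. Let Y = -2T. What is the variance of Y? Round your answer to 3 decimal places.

Var(-2T) = (-2)²·Var(T) = 4·6.6 = 26.4

26.400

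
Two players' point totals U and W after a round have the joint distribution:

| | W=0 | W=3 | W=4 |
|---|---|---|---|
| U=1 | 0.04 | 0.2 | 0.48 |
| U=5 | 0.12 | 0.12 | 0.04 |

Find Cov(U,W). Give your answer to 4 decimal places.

-1.3248

E[U] = 2.12,  E[W] = 3.04
E[UW] = 5.12
Cov(U,W) = E[UW] − E[U]E[W] = 5.12 − (2.12)(3.04) = -1.3248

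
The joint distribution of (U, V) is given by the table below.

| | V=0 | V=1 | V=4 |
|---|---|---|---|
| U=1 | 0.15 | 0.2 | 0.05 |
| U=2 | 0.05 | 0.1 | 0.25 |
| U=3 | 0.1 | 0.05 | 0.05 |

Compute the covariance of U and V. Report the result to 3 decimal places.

0.200

E[U] = 1.8,  E[V] = 1.75
E[UV] = 3.35
Cov(U,V) = E[UV] − E[U]E[V] = 3.35 − (1.8)(1.75) = 0.2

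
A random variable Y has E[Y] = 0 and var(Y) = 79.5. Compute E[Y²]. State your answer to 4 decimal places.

79.5000

E[Y²] = var(Y) + (E[Y])² = 79.5 + (0)² = 79.5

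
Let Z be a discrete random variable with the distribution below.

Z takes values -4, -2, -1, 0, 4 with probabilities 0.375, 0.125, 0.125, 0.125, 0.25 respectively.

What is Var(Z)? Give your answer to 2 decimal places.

E[Z] = (-4)(0.375) + (-2)(0.125) + (-1)(0.125) + (0)(0.125) + (4)(0.25) = -0.875
E[Z²] = (-4)²(0.375) + (-2)²(0.125) + (-1)²(0.125) + (0)²(0.125) + (4)²(0.25) = 10.625
Var(Z) = E[Z²] − (E[Z])² = 10.625 − (-0.875)² = 9.859375

9.86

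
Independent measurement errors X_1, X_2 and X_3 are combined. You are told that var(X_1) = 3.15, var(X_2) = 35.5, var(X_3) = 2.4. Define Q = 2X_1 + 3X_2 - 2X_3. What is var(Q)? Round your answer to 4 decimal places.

By independence, var(Q) = (2)²var(X_1) + (3)²var(X_2) + (-2)²var(X_3)
= (2)²·3.15 + (3)²·35.5 + (-2)²·2.4 = 341.7

341.7000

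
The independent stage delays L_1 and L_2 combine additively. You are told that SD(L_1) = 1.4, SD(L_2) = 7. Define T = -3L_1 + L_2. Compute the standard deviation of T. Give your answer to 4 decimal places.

Var(L_1) = 1.96, Var(L_2) = 49
By independence, Var(T) = (-3)²Var(L_1) + (1)²Var(L_2)
= (-3)²·1.96 + (1)²·49 = 66.64
SD(T) = √66.64 ≈ 8.1633

8.1633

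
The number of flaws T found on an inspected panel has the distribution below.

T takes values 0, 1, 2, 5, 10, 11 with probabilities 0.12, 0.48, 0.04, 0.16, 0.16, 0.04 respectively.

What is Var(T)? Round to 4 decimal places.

13.9200

E[T] = (0)(0.12) + (1)(0.48) + (2)(0.04) + (5)(0.16) + (10)(0.16) + (11)(0.04) = 3.4
E[T²] = (0)²(0.12) + (1)²(0.48) + (2)²(0.04) + (5)²(0.16) + (10)²(0.16) + (11)²(0.04) = 25.48
Var(T) = E[T²] − (E[T])² = 25.48 − (3.4)² = 13.92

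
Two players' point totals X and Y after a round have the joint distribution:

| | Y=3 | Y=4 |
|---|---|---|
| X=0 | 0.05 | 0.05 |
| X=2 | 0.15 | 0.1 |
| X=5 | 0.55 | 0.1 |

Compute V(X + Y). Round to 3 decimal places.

2.900

E[X] = 3.75,  E[Y] = 3.25,  E[XY] = 11.95
V(X) = 17.25 − (3.75)² = 3.1875;  V(Y) = 10.75 − (3.25)² = 0.1875
Cov(X,Y) = 11.95 − (3.75)(3.25) = -0.2375
V(X + Y) = (1)²·3.1875 + (1)²·0.1875 + 2·(1)·(1)·-0.2375 = 2.9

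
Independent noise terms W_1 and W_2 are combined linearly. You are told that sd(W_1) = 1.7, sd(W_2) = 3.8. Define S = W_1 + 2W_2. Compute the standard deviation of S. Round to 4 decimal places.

Var(W_1) = 2.89, Var(W_2) = 14.44
By independence, Var(S) = (1)²Var(W_1) + (2)²Var(W_2)
= (1)²·2.89 + (2)²·14.44 = 60.65
sd(S) = √60.65 ≈ 7.7878

7.7878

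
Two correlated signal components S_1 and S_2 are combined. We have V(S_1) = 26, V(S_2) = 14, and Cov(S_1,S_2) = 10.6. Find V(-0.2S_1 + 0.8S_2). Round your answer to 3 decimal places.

V(-0.2S_1 + 0.8S_2) = (-0.2)²·V(S_1) + (0.8)²·V(S_2) + 2·(-0.2)·(0.8)·Cov(S_1,S_2)
= 0.04·26 + 0.64·14 + -0.32·10.6 = 6.608

6.608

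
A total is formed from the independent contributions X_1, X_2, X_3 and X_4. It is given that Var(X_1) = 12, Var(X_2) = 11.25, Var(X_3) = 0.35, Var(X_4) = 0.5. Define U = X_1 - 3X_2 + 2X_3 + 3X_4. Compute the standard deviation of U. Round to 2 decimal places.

10.92

By independence, Var(U) = (1)²Var(X_1) + (-3)²Var(X_2) + (2)²Var(X_3) + (3)²Var(X_4)
= (1)²·12 + (-3)²·11.25 + (2)²·0.35 + (3)²·0.5 = 119.15
SD(U) = √119.15 ≈ 10.92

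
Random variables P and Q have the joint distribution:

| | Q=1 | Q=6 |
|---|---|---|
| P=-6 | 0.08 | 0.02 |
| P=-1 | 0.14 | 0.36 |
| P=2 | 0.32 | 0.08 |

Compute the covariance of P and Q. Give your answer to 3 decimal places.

-0.910

E[P] = -0.3,  E[Q] = 3.3
E[PQ] = -1.9
Cov(P,Q) = E[PQ] − E[P]E[Q] = -1.9 − (-0.3)(3.3) = -0.91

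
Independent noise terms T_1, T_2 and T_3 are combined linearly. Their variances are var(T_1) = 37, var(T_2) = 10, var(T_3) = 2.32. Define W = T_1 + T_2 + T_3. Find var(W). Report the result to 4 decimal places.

By independence, var(W) = (1)²var(T_1) + (1)²var(T_2) + (1)²var(T_3)
= (1)²·37 + (1)²·10 + (1)²·2.32 = 49.32

49.3200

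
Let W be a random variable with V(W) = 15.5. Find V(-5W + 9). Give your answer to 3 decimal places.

V(-5W + 9) = (-5)²·V(W) = 25·15.5 = 387.5

387.500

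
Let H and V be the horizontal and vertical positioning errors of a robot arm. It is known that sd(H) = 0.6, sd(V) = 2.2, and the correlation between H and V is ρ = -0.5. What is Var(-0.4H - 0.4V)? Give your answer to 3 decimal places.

0.621

Var(H) = (0.6)² = 0.36;  Var(V) = (2.2)² = 4.84
Cov(H,V) = ρ·sd(H)·sd(V) = -0.5·0.6·2.2 = -0.66
Var(-0.4H - 0.4V) = (-0.4)²·Var(H) + (-0.4)²·Var(V) + 2·(-0.4)·(-0.4)·Cov(H,V)
= 0.16·0.36 + 0.16·4.84 + 0.32·-0.66 = 0.6208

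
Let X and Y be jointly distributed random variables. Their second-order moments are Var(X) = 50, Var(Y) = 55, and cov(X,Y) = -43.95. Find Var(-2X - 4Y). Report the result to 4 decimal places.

Var(-2X - 4Y) = (-2)²·Var(X) + (-4)²·Var(Y) + 2·(-2)·(-4)·cov(X,Y)
= 4·50 + 16·55 + 16·-43.95 = 376.8

376.8000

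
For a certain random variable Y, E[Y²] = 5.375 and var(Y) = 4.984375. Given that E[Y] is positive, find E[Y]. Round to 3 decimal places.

(E[Y])² = E[Y²] − var(Y) = 5.375 − 4.984375 = 0.390625
E[Y] = √0.390625 = 0.625

0.625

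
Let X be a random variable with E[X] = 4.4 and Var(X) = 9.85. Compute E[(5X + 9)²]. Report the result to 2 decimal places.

E[5X + 9] = 5·4.4 + 9 = 31
Var(5X + 9) = (5)²·9.85 = 246.25
E[(5X + 9)²] = Var((5X + 9)) + (E[(5X + 9)])² = 246.25 + (31)² = 1207.25

1207.25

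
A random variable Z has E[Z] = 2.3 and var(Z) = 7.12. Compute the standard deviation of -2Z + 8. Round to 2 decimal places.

var(-2Z + 8) = (-2)²·7.12 = 28.48
SD(-2Z + 8) = √28.48 ≈ 5.34

5.34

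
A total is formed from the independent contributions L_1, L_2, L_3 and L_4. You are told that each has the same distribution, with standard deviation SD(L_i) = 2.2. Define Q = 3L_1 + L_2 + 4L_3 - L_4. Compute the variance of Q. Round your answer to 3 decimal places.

130.680

Var(L_i) = (2.2)² = 4.84
By independence, Var(Q) = (3)²Var(L_1) + (1)²Var(L_2) + (4)²Var(L_3) + (-1)²Var(L_4)
= (3)²·4.84 + (1)²·4.84 + (4)²·4.84 + (-1)²·4.84 = 130.68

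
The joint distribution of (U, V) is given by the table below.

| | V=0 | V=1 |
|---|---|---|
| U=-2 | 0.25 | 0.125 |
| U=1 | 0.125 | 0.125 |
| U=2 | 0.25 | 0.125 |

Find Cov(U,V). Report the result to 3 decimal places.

0.031

E[U] = 0.25,  E[V] = 0.375
E[UV] = 0.125
Cov(U,V) = E[UV] − E[U]E[V] = 0.125 − (0.25)(0.375) = 0.03125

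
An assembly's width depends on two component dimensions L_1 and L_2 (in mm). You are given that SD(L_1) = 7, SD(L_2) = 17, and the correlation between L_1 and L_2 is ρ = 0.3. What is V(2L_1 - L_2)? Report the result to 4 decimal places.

V(L_1) = (7)² = 49;  V(L_2) = (17)² = 289
Cov(L_1,L_2) = ρ·SD(L_1)·SD(L_2) = 0.3·7·17 = 35.7
V(2L_1 - L_2) = (2)²·V(L_1) + (-1)²·V(L_2) + 2·(2)·(-1)·Cov(L_1,L_2)
= 4·49 + 1·289 + -4·35.7 = 342.2

342.2000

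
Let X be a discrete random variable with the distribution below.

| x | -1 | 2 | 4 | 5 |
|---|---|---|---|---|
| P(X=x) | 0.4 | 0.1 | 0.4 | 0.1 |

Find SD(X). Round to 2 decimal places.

E[X] = (-1)(0.4) + (2)(0.1) + (4)(0.4) + (5)(0.1) = 1.9
E[X²] = (-1)²(0.4) + (2)²(0.1) + (4)²(0.4) + (5)²(0.1) = 9.7
Var(X) = E[X²] − (E[X])² = 9.7 − (1.9)² = 6.09
SD(X) = √6.09 ≈ 2.47

2.47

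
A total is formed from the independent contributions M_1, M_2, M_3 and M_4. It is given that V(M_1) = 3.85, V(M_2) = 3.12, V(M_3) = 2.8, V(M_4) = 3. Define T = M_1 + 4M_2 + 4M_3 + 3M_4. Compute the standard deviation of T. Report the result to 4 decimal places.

By independence, V(T) = (1)²V(M_1) + (4)²V(M_2) + (4)²V(M_3) + (3)²V(M_4)
= (1)²·3.85 + (4)²·3.12 + (4)²·2.8 + (3)²·3 = 125.57
SD(T) = √125.57 ≈ 11.2058

11.2058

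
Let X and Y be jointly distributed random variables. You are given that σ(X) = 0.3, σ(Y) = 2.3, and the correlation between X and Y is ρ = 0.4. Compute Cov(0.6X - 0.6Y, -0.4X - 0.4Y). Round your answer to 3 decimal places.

Var(X) = (0.3)² = 0.09;  Var(Y) = (2.3)² = 5.29
Cov(X,Y) = ρ·σ(X)·σ(Y) = 0.4·0.3·2.3 = 0.276
Cov(0.6X - 0.6Y, -0.4X - 0.4Y) = (0.6)(-0.4)Var(X) + (-0.6)(-0.4)Var(Y) + [(0.6)(-0.4) + (-0.6)(-0.4)]Cov(X,Y)
= -0.24·0.09 + 0.24·5.29 + 0·0.276 = 1.248

1.248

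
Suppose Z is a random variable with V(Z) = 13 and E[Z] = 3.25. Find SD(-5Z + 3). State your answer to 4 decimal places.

V(-5Z + 3) = (-5)²·13 = 325
SD(-5Z + 3) = √325 ≈ 18.0278

18.0278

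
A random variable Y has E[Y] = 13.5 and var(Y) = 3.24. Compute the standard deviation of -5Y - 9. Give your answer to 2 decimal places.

9.00

var(-5Y - 9) = (-5)²·3.24 = 81
SD(-5Y - 9) = √81 ≈ 9.00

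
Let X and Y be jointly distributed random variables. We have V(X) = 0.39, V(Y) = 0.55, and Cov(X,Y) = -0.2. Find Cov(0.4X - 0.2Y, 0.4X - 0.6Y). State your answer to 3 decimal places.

Cov(0.4X - 0.2Y, 0.4X - 0.6Y) = (0.4)(0.4)V(X) + (-0.2)(-0.6)V(Y) + [(0.4)(-0.6) + (-0.2)(0.4)]Cov(X,Y)
= 0.16·0.39 + 0.12·0.55 + -0.32·-0.2 = 0.1924

0.192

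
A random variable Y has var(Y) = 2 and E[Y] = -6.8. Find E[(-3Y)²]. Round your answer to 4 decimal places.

434.1600

E[-3Y] = -3·-6.8 = 20.4
var(-3Y) = (-3)²·2 = 18
E[(-3Y)²] = var((-3Y)) + (E[(-3Y)])² = 18 + (20.4)² = 434.16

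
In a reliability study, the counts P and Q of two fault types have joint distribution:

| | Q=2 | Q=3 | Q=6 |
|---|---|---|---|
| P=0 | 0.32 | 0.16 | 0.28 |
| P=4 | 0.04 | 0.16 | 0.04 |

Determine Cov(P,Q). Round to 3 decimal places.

E[P] = 0.96,  E[Q] = 3.6
E[PQ] = 3.2
Cov(P,Q) = E[PQ] − E[P]E[Q] = 3.2 − (0.96)(3.6) = -0.256

-0.256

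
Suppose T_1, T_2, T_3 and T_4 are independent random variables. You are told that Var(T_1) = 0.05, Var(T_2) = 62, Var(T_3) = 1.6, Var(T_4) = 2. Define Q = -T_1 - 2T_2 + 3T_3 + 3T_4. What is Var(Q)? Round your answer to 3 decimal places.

By independence, Var(Q) = (-1)²Var(T_1) + (-2)²Var(T_2) + (3)²Var(T_3) + (3)²Var(T_4)
= (-1)²·0.05 + (-2)²·62 + (3)²·1.6 + (3)²·2 = 280.45

280.450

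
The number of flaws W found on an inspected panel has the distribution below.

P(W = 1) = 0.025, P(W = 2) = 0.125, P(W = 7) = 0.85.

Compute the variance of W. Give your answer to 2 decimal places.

E[W] = (1)(0.025) + (2)(0.125) + (7)(0.85) = 6.225
E[W²] = (1)²(0.025) + (2)²(0.125) + (7)²(0.85) = 42.175
var(W) = E[W²] − (E[W])² = 42.175 − (6.225)² = 3.424375

3.42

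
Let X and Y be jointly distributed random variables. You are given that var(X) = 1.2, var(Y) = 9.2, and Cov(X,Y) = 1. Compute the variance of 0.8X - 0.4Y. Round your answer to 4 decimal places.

1.6000

var(0.8X - 0.4Y) = (0.8)²·var(X) + (-0.4)²·var(Y) + 2·(0.8)·(-0.4)·Cov(X,Y)
= 0.64·1.2 + 0.16·9.2 + -0.64·1 = 1.6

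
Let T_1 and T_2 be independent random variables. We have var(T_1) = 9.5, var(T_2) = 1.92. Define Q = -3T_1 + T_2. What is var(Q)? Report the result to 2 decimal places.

By independence, var(Q) = (-3)²var(T_1) + (1)²var(T_2)
= (-3)²·9.5 + (1)²·1.92 = 87.42

87.42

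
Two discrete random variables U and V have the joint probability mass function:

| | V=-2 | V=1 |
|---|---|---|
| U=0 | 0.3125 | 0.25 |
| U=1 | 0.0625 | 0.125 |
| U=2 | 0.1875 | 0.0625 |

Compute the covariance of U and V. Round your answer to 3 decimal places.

-0.152

E[U] = 0.6875,  E[V] = -0.6875
E[UV] = -0.625
cov(U,V) = E[UV] − E[U]E[V] = -0.625 − (0.6875)(-0.6875) = -0.15234375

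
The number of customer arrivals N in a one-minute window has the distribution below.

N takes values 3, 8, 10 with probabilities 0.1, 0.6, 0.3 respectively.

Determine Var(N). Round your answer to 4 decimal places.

E[N] = (3)(0.1) + (8)(0.6) + (10)(0.3) = 8.1
E[N²] = (3)²(0.1) + (8)²(0.6) + (10)²(0.3) = 69.3
Var(N) = E[N²] − (E[N])² = 69.3 − (8.1)² = 3.69

3.6900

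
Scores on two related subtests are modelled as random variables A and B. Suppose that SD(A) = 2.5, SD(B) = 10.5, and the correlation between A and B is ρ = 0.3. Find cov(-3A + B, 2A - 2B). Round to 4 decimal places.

-195.0000

Var(A) = (2.5)² = 6.25;  Var(B) = (10.5)² = 110.25
cov(A,B) = ρ·SD(A)·SD(B) = 0.3·2.5·10.5 = 7.875
cov(-3A + B, 2A - 2B) = (-3)(2)Var(A) + (1)(-2)Var(B) + [(-3)(-2) + (1)(2)]cov(A,B)
= -6·6.25 + -2·110.25 + 8·7.875 = -195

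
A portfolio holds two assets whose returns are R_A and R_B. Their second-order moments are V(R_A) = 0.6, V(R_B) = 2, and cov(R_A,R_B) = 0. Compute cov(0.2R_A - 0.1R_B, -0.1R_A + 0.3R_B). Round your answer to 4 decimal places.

cov(0.2R_A - 0.1R_B, -0.1R_A + 0.3R_B) = (0.2)(-0.1)V(R_A) + (-0.1)(0.3)V(R_B) + [(0.2)(0.3) + (-0.1)(-0.1)]cov(R_A,R_B)
= -0.02·0.6 + -0.03·2 + 0.07·0 = -0.072

-0.0720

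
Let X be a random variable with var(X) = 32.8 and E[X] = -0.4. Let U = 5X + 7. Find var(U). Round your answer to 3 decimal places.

var(5X + 7) = (5)²·var(X) = 25·32.8 = 820

820.000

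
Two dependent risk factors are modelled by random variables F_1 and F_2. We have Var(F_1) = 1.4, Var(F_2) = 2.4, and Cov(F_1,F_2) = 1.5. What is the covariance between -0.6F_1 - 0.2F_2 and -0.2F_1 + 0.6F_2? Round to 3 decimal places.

Cov(-0.6F_1 - 0.2F_2, -0.2F_1 + 0.6F_2) = (-0.6)(-0.2)Var(F_1) + (-0.2)(0.6)Var(F_2) + [(-0.6)(0.6) + (-0.2)(-0.2)]Cov(F_1,F_2)
= 0.12·1.4 + -0.12·2.4 + -0.32·1.5 = -0.6

-0.600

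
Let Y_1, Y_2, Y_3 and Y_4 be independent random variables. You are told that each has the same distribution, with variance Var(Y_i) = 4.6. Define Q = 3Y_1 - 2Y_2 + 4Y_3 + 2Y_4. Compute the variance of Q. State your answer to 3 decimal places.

151.800

By independence, Var(Q) = (3)²Var(Y_1) + (-2)²Var(Y_2) + (4)²Var(Y_3) + (2)²Var(Y_4)
= (3)²·4.6 + (-2)²·4.6 + (4)²·4.6 + (2)²·4.6 = 151.8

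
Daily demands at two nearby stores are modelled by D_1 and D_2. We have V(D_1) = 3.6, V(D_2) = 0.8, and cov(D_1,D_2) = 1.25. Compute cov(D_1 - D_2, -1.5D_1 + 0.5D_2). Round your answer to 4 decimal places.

-3.3000

cov(D_1 - D_2, -1.5D_1 + 0.5D_2) = (1)(-1.5)V(D_1) + (-1)(0.5)V(D_2) + [(1)(0.5) + (-1)(-1.5)]cov(D_1,D_2)
= -1.5·3.6 + -0.5·0.8 + 2·1.25 = -3.3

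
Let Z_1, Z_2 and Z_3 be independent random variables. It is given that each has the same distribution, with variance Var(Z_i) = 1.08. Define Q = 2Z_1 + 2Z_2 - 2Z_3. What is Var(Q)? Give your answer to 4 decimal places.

12.9600

By independence, Var(Q) = (2)²Var(Z_1) + (2)²Var(Z_2) + (-2)²Var(Z_3)
= (2)²·1.08 + (2)²·1.08 + (-2)²·1.08 = 12.96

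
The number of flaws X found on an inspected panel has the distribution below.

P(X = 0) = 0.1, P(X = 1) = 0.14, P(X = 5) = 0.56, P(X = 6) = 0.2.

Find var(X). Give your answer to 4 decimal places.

4.2004

E[X] = (0)(0.1) + (1)(0.14) + (5)(0.56) + (6)(0.2) = 4.14
E[X²] = (0)²(0.1) + (1)²(0.14) + (5)²(0.56) + (6)²(0.2) = 21.34
var(X) = E[X²] − (E[X])² = 21.34 − (4.14)² = 4.2004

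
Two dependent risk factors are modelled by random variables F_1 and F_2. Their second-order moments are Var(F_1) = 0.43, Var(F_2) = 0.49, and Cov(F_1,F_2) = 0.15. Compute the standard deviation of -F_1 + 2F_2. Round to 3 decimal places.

Var(-F_1 + 2F_2) = (-1)²·Var(F_1) + (2)²·Var(F_2) + 2·(-1)·(2)·Cov(F_1,F_2)
= 1·0.43 + 4·0.49 + -4·0.15 = 1.79
σ(-F_1 + 2F_2) = √1.79 ≈ 1.338

1.338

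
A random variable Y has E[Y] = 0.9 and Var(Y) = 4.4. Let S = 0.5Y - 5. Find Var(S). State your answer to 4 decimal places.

1.1000

Var(0.5Y - 5) = (0.5)²·Var(Y) = 0.25·4.4 = 1.1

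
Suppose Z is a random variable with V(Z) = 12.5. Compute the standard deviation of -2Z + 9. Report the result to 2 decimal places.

V(-2Z + 9) = (-2)²·12.5 = 50
σ(-2Z + 9) = √50 ≈ 7.07

7.07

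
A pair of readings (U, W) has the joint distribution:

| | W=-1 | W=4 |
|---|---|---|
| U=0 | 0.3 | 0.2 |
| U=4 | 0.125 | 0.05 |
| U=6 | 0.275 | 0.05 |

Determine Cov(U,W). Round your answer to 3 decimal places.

-1.475

E[U] = 2.65,  E[W] = 0.5
E[UW] = -0.15
Cov(U,W) = E[UW] − E[U]E[W] = -0.15 − (2.65)(0.5) = -1.475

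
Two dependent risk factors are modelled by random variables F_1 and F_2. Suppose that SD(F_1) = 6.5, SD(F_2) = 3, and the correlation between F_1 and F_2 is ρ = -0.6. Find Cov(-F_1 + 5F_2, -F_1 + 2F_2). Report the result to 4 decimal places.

214.1500

V(F_1) = (6.5)² = 42.25;  V(F_2) = (3)² = 9
Cov(F_1,F_2) = ρ·SD(F_1)·SD(F_2) = -0.6·6.5·3 = -11.7
Cov(-F_1 + 5F_2, -F_1 + 2F_2) = (-1)(-1)V(F_1) + (5)(2)V(F_2) + [(-1)(2) + (5)(-1)]Cov(F_1,F_2)
= 1·42.25 + 10·9 + -7·-11.7 = 214.15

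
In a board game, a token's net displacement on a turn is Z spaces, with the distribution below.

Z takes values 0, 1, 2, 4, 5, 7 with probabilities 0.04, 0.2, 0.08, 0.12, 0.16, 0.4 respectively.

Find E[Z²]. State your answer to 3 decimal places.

26.040

E[Z²] = (0)²(0.04) + (1)²(0.2) + (2)²(0.08) + (4)²(0.12) + (5)²(0.16) + (7)²(0.4) = 26.04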